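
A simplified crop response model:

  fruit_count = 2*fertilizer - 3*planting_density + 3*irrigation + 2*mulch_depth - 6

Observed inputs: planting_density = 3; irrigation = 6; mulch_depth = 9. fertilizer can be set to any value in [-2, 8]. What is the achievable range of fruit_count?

17 to 37

Substituting into the fruit_count equation gives fruit_count = 2*fertilizer + 21.
Linear in fertilizer, so extremes are at the endpoints: fertilizer = -2 gives fruit_count = 17; fertilizer = 8 gives fruit_count = 37.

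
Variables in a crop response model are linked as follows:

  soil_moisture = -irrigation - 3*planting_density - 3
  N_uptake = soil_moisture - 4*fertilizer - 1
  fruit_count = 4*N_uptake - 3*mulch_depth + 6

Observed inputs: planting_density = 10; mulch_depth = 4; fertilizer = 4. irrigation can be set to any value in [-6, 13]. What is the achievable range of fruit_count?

Substituting into the soil_moisture equation gives soil_moisture = -irrigation - 33.
Substituting into the N_uptake equation gives N_uptake = -irrigation - 50.
So fruit_count = -4*irrigation - 206.
Linear in irrigation, so extremes are at the endpoints: irrigation = -6 gives fruit_count = -182; irrigation = 13 gives fruit_count = -258.

-258 to -182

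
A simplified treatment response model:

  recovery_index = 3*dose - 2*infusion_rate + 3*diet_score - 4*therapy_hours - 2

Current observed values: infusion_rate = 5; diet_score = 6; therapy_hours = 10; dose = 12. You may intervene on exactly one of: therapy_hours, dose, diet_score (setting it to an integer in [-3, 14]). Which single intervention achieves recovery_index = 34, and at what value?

Intervening on therapy_hours: with other inputs at their observed values, recovery_index = -4*therapy_hours + 42. Solving for 34 gives therapy_hours = 2, within [-3, 14].
Intervening on dose: recovery_index = 3*dose - 34. Reaching 34 requires dose = 68/3, not an integer.
Intervening on diet_score: recovery_index = 3*diet_score - 16. Reaching 34 requires diet_score = 50/3, not an integer.

set therapy_hours = 2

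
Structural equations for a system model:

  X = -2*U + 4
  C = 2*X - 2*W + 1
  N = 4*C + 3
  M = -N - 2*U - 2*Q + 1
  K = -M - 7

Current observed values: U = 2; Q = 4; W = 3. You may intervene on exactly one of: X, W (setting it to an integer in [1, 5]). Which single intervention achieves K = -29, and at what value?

Intervening on X: K = 8*X - 13. Reaching -29 requires X = -2, outside [1, 5].
Intervening on W: with other inputs at their observed values, K = -8*W + 11. Solving for -29 gives W = 5, within [1, 5].

set W = 5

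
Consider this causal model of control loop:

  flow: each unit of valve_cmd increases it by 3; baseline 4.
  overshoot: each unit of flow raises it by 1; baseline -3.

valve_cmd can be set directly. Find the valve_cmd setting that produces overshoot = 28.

valve_cmd = 9

Substituting into the overshoot equation gives overshoot = 3*valve_cmd + 1.
Solve 3*valve_cmd + 1 = 28: valve_cmd = (28 - 1) / 3 = 9.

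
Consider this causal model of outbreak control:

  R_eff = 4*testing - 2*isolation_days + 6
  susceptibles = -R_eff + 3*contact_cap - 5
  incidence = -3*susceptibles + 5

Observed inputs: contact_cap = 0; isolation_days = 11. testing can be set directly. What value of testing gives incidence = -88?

testing = -5

Substituting into the R_eff equation gives R_eff = 4*testing - 16.
Substituting into the susceptibles equation gives susceptibles = -4*testing + 11.
incidence becomes 12*testing - 28.
Solve 12*testing - 28 = -88: testing = (-88 + 28) / 12 = -5.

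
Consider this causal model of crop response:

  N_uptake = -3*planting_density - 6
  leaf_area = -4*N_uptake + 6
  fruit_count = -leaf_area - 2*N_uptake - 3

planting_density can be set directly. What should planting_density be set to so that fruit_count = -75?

planting_density = 9

Substituting into the leaf_area equation gives leaf_area = 12*planting_density + 30.
So fruit_count = -6*planting_density - 21.
Solve -6*planting_density - 21 = -75: planting_density = (-75 + 21) / -6 = 9.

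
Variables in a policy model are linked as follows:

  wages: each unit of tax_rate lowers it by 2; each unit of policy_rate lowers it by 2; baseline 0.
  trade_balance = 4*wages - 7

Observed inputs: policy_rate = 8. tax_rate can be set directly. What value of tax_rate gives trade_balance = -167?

tax_rate = 12

Substituting into the wages equation gives wages = -2*tax_rate - 16.
So trade_balance = -8*tax_rate - 71.
Solve -8*tax_rate - 71 = -167: tax_rate = (-167 + 71) / -8 = 12.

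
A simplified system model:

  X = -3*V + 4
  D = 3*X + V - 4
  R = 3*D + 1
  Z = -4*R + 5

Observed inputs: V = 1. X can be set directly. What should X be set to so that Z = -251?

Intervening on X fixes its value directly, overriding its dependence on V.
Substituting into the D equation gives D = 3*X - 3.
R becomes 9*X - 8.
Z becomes -36*X + 37.
Solve -36*X + 37 = -251: X = (-251 - 37) / -36 = 8.

X = 8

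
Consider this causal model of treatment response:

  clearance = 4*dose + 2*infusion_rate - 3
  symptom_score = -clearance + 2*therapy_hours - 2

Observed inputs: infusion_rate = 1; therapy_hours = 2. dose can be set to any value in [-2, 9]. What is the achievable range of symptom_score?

Substituting into the clearance equation gives clearance = 4*dose - 1.
Substituting into the symptom_score equation gives symptom_score = -4*dose + 3.
Linear in dose, so extremes are at the endpoints: dose = -2 gives symptom_score = 11; dose = 9 gives symptom_score = -33.

-33 to 11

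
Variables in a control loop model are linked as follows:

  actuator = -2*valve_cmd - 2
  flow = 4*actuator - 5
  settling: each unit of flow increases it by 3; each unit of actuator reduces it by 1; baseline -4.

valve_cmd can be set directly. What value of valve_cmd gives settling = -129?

Substituting into the flow equation gives flow = -8*valve_cmd - 13.
This gives settling = -22*valve_cmd - 41.
Solve -22*valve_cmd - 41 = -129: valve_cmd = (-129 + 41) / -22 = 4.

valve_cmd = 4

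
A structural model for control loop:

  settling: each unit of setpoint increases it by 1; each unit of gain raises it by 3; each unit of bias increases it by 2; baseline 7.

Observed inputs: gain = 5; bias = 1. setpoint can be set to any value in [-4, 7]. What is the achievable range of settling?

Substituting into the settling equation gives settling = setpoint + 24.
Linear in setpoint, so extremes are at the endpoints: setpoint = -4 gives settling = 20; setpoint = 7 gives settling = 31.

20 to 31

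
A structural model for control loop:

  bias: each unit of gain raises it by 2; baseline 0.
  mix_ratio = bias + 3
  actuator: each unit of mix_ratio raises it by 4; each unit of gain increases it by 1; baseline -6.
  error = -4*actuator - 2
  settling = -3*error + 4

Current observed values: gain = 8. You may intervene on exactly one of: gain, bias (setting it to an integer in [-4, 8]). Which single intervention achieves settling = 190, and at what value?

Intervening on gain: with other inputs at their observed values, settling = 108*gain + 82. Solving for 190 gives gain = 1, within [-4, 8].
Intervening on bias: settling = 48*bias + 178. Reaching 190 requires bias = 1/4, not an integer.

set gain = 1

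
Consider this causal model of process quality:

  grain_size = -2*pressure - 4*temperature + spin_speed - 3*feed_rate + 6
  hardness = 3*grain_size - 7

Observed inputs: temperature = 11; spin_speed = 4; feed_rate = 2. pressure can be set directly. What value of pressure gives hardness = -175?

pressure = 8

Substituting into the grain_size equation gives grain_size = -2*pressure - 40.
Substituting into the hardness equation gives hardness = -6*pressure - 127.
Solve -6*pressure - 127 = -175: pressure = (-175 + 127) / -6 = 8.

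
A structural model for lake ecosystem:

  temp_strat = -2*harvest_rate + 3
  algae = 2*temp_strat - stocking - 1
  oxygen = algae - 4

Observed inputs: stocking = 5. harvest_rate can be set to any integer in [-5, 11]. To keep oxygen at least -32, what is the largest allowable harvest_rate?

Substituting into the algae equation gives algae = -4*harvest_rate.
Substituting into the oxygen equation gives oxygen = -4*harvest_rate - 4.
Require -4*harvest_rate - 4 ≥ -32, so harvest_rate ≤ 7.
The largest integer in [-5, 11] satisfying this is 7.

harvest_rate = 7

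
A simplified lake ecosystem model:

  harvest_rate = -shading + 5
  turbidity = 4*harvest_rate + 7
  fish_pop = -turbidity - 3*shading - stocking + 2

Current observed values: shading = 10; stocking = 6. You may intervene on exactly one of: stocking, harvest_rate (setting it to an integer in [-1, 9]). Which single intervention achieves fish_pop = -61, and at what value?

Intervening on stocking: fish_pop = -stocking - 15. Reaching -61 requires stocking = 46, outside [-1, 9].
Intervening on harvest_rate: with other inputs at their observed values, fish_pop = -4*harvest_rate - 41. Solving for -61 gives harvest_rate = 5, within [-1, 9].

set harvest_rate = 5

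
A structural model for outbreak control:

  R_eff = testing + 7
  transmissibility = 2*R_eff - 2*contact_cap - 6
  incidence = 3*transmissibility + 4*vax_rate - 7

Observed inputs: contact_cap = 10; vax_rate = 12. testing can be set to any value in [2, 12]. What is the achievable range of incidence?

Substituting into the transmissibility equation gives transmissibility = 2*testing - 12.
Substituting into the incidence equation gives incidence = 6*testing + 5.
Linear in testing, so extremes are at the endpoints: testing = 2 gives incidence = 17; testing = 12 gives incidence = 77.

17 to 77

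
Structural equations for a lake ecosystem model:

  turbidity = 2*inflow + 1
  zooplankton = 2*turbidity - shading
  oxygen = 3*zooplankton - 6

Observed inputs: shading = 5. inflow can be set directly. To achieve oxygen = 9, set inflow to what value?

inflow = 2

Substituting into the zooplankton equation gives zooplankton = 4*inflow - 3.
Substituting into the oxygen equation gives oxygen = 12*inflow - 15.
Solve 12*inflow - 15 = 9: inflow = (9 + 15) / 12 = 2.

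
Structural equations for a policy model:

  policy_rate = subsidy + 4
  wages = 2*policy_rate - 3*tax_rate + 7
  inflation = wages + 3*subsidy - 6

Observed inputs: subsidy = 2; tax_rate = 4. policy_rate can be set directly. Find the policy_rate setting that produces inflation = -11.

Intervening on policy_rate fixes its value directly, overriding its dependence on subsidy.
Substituting into the wages equation gives wages = 2*policy_rate - 5.
Substituting into the inflation equation gives inflation = 2*policy_rate - 5.
Solve 2*policy_rate - 5 = -11: policy_rate = (-11 + 5) / 2 = -3.

policy_rate = -3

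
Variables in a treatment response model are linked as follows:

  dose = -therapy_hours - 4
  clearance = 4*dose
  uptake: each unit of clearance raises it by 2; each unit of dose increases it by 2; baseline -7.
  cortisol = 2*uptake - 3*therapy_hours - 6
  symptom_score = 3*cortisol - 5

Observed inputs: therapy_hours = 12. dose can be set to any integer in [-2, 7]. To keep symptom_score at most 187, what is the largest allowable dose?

dose = 6

Intervening on dose fixes its value directly, overriding its dependence on therapy_hours.
Substituting into the uptake equation gives uptake = 10*dose - 7.
This gives cortisol = 20*dose - 56.
Substituting into the symptom_score equation gives symptom_score = 60*dose - 173.
Require 60*dose - 173 ≤ 187, so dose ≤ 6.
The largest integer in [-2, 7] satisfying this is 6.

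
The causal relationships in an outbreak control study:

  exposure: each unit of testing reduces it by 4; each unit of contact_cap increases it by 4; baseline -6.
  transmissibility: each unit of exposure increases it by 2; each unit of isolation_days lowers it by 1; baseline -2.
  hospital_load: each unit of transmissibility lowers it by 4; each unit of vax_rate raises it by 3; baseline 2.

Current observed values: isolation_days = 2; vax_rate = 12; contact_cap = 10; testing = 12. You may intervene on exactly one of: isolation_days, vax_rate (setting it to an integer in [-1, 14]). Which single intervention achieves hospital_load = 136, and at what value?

set vax_rate = 2

Intervening on isolation_days: hospital_load = 4*isolation_days + 158. Reaching 136 requires isolation_days = -11/2, not an integer.
Intervening on vax_rate: with other inputs at their observed values, hospital_load = 3*vax_rate + 130. Solving for 136 gives vax_rate = 2, within [-1, 14].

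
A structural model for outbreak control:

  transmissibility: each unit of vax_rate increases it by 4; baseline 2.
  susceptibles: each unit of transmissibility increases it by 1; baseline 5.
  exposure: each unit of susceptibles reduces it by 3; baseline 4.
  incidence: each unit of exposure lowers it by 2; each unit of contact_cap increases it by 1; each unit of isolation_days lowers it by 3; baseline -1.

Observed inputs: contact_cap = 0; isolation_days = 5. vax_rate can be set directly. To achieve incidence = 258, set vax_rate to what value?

Substituting into the susceptibles equation gives susceptibles = 4*vax_rate + 7.
So exposure = -12*vax_rate - 17.
So incidence = 24*vax_rate + 18.
Solve 24*vax_rate + 18 = 258: vax_rate = (258 - 18) / 24 = 10.

vax_rate = 10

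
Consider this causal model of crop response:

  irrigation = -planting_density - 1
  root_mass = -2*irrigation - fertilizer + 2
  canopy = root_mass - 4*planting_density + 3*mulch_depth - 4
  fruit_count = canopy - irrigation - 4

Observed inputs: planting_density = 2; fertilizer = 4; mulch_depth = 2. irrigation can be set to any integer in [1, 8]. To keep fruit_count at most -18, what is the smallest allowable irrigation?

irrigation = 2

Intervening on irrigation fixes its value directly, overriding its dependence on planting_density.
Substituting into the root_mass equation gives root_mass = -2*irrigation - 2.
canopy becomes -2*irrigation - 8.
fruit_count becomes -3*irrigation - 12.
Require -3*irrigation - 12 ≤ -18, so irrigation ≥ 2.
The smallest integer in [1, 8] satisfying this is 2.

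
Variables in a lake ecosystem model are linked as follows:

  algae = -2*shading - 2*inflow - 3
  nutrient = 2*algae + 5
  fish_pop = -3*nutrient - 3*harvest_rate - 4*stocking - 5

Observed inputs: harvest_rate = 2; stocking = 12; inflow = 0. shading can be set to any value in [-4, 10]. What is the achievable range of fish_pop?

Substituting into the algae equation gives algae = -2*shading - 3.
Substituting into the nutrient equation gives nutrient = -4*shading - 1.
This gives fish_pop = 12*shading - 56.
Linear in shading, so extremes are at the endpoints: shading = -4 gives fish_pop = -104; shading = 10 gives fish_pop = 64.

-104 to 64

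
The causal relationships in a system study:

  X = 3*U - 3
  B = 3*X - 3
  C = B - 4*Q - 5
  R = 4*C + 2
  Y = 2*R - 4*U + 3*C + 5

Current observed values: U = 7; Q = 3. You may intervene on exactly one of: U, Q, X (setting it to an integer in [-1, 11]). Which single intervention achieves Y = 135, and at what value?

Intervening on U: Y = 95*U - 310. Reaching 135 requires U = 89/19, not an integer.
Intervening on Q: with other inputs at their observed values, Y = -44*Q + 487. Solving for 135 gives Q = 8, within [-1, 11].
Intervening on X: Y = 33*X - 239. Reaching 135 requires X = 34/3, not an integer.

set Q = 8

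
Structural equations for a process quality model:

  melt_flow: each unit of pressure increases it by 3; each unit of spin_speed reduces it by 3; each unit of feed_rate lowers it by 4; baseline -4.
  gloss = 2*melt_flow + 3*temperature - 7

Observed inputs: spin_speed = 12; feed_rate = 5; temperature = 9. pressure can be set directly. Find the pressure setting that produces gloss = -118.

Substituting into the melt_flow equation gives melt_flow = 3*pressure - 60.
Substituting into the gloss equation gives gloss = 6*pressure - 100.
Solve 6*pressure - 100 = -118: pressure = (-118 + 100) / 6 = -3.

pressure = -3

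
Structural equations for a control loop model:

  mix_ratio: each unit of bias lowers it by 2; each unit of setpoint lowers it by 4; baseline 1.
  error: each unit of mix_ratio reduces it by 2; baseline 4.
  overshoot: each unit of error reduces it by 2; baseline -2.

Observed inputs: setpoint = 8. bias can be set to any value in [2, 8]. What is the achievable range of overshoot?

-198 to -150

Substituting into the mix_ratio equation gives mix_ratio = -2*bias - 31.
So error = 4*bias + 66.
Substituting into the overshoot equation gives overshoot = -8*bias - 134.
Linear in bias, so extremes are at the endpoints: bias = 2 gives overshoot = -150; bias = 8 gives overshoot = -198.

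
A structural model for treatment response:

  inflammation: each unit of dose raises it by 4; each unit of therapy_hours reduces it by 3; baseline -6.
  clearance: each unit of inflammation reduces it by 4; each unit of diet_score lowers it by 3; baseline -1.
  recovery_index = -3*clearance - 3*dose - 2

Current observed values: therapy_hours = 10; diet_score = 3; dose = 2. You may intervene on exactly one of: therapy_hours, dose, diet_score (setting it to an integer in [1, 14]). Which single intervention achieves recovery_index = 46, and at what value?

Intervening on therapy_hours: recovery_index = -36*therapy_hours + 46. Reaching 46 requires therapy_hours = 0, outside [1, 14].
Intervening on dose: with other inputs at their observed values, recovery_index = 45*dose - 404. Solving for 46 gives dose = 10, within [1, 14].
Intervening on diet_score: recovery_index = 9*diet_score - 341. Reaching 46 requires diet_score = 43, outside [1, 14].

set dose = 10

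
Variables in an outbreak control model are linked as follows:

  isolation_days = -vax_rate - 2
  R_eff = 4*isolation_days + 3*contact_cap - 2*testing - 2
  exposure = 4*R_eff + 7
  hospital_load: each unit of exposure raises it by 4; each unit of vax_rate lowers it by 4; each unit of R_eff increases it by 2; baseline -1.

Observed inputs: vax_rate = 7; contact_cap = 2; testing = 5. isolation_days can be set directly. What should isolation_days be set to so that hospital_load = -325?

isolation_days = -3

Intervening on isolation_days fixes its value directly, overriding its dependence on vax_rate.
Substituting into the R_eff equation gives R_eff = 4*isolation_days - 6.
exposure becomes 16*isolation_days - 17.
So hospital_load = 72*isolation_days - 109.
Solve 72*isolation_days - 109 = -325: isolation_days = (-325 + 109) / 72 = -3.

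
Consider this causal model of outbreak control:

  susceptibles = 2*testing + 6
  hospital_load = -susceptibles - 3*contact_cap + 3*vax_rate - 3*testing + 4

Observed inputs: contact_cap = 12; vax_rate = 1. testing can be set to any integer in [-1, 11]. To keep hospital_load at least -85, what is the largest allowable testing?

testing = 10

Substituting into the hospital_load equation gives hospital_load = -5*testing - 35.
Require -5*testing - 35 ≥ -85, so testing ≤ 10.
The largest integer in [-1, 11] satisfying this is 10.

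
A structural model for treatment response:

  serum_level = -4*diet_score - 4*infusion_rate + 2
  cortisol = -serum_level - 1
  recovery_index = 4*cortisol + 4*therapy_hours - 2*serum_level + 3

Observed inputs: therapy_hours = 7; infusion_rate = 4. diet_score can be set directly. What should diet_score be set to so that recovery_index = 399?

Substituting into the serum_level equation gives serum_level = -4*diet_score - 14.
cortisol becomes 4*diet_score + 13.
So recovery_index = 24*diet_score + 111.
Solve 24*diet_score + 111 = 399: diet_score = (399 - 111) / 24 = 12.

diet_score = 12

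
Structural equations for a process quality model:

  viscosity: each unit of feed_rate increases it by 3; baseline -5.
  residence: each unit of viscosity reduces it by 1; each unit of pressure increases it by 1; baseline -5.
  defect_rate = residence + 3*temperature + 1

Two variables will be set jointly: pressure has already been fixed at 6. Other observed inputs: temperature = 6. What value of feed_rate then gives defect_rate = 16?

feed_rate = 3

With pressure held at 6:
Substituting into the residence equation gives residence = -3*feed_rate + 6.
defect_rate becomes -3*feed_rate + 25.
Solve -3*feed_rate + 25 = 16: feed_rate = (16 - 25) / -3 = 3.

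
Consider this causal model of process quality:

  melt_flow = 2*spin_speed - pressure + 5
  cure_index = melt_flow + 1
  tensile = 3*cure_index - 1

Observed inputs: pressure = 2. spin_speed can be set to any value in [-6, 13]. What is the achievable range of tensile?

-25 to 89

Substituting into the melt_flow equation gives melt_flow = 2*spin_speed + 3.
This gives cure_index = 2*spin_speed + 4.
tensile becomes 6*spin_speed + 11.
Linear in spin_speed, so extremes are at the endpoints: spin_speed = -6 gives tensile = -25; spin_speed = 13 gives tensile = 89.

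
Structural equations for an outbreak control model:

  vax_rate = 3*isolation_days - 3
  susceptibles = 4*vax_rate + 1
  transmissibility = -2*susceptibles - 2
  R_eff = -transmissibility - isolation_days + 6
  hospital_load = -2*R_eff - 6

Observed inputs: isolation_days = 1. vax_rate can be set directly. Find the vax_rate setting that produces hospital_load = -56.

Intervening on vax_rate fixes its value directly, overriding its dependence on isolation_days.
Substituting into the transmissibility equation gives transmissibility = -8*vax_rate - 4.
This gives R_eff = 8*vax_rate + 9.
Substituting into the hospital_load equation gives hospital_load = -16*vax_rate - 24.
Solve -16*vax_rate - 24 = -56: vax_rate = (-56 + 24) / -16 = 2.

vax_rate = 2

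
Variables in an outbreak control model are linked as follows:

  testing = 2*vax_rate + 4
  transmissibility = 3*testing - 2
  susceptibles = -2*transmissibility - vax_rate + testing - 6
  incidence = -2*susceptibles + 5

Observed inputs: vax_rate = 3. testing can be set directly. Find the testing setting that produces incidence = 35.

testing = 2

Intervening on testing fixes its value directly, overriding its dependence on vax_rate.
Substituting into the susceptibles equation gives susceptibles = -5*testing - 5.
So incidence = 10*testing + 15.
Solve 10*testing + 15 = 35: testing = (35 - 15) / 10 = 2.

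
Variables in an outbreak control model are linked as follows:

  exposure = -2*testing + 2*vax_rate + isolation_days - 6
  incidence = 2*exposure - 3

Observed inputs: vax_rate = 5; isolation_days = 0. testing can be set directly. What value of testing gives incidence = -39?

testing = 11

Substituting into the exposure equation gives exposure = -2*testing + 4.
This gives incidence = -4*testing + 5.
Solve -4*testing + 5 = -39: testing = (-39 - 5) / -4 = 11.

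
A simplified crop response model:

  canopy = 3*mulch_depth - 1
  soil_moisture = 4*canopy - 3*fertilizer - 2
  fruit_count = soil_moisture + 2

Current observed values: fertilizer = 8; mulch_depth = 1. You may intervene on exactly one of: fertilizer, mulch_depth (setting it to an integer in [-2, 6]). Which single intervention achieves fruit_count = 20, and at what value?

Intervening on fertilizer: fruit_count = -3*fertilizer + 8. Reaching 20 requires fertilizer = -4, outside [-2, 6].
Intervening on mulch_depth: with other inputs at their observed values, fruit_count = 12*mulch_depth - 28. Solving for 20 gives mulch_depth = 4, within [-2, 6].

set mulch_depth = 4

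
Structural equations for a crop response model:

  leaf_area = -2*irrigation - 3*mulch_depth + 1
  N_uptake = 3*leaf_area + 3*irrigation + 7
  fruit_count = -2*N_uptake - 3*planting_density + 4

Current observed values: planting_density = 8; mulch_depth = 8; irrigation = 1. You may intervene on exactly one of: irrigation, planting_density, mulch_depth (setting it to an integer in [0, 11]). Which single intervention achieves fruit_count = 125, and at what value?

Intervening on irrigation: fruit_count = 6*irrigation + 104. Reaching 125 requires irrigation = 7/2, not an integer.
Intervening on planting_density: with other inputs at their observed values, fruit_count = -3*planting_density + 134. Solving for 125 gives planting_density = 3, within [0, 11].
Intervening on mulch_depth: fruit_count = 18*mulch_depth - 34. Reaching 125 requires mulch_depth = 53/6, not an integer.

set planting_density = 3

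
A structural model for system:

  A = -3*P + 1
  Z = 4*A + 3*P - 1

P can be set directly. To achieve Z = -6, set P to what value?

Substituting into the Z equation gives Z = -9*P + 3.
Solve -9*P + 3 = -6: P = (-6 - 3) / -9 = 1.

P = 1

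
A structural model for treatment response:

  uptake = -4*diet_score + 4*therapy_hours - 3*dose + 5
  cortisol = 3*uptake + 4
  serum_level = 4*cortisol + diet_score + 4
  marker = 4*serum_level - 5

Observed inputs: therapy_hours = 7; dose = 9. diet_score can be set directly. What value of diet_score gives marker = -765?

Substituting into the uptake equation gives uptake = -4*diet_score + 6.
This gives cortisol = -12*diet_score + 22.
Substituting into the serum_level equation gives serum_level = -47*diet_score + 92.
Substituting into the marker equation gives marker = -188*diet_score + 363.
Solve -188*diet_score + 363 = -765: diet_score = (-765 - 363) / -188 = 6.

diet_score = 6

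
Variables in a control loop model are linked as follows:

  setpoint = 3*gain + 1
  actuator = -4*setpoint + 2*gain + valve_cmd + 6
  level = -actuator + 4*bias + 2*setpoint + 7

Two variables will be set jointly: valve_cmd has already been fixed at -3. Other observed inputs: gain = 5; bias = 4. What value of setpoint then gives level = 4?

With valve_cmd held at -3:
Intervening on setpoint fixes its value directly, overriding its dependence on gain.
Substituting into the actuator equation gives actuator = -4*setpoint + 13.
Substituting into the level equation gives level = 6*setpoint + 10.
Solve 6*setpoint + 10 = 4: setpoint = (4 - 10) / 6 = -1.

setpoint = -1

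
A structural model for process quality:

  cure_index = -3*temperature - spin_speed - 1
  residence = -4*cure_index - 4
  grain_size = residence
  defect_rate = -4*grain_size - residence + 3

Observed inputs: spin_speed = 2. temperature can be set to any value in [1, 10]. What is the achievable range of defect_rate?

Substituting into the cure_index equation gives cure_index = -3*temperature - 3.
residence becomes 12*temperature + 8.
Substituting into the grain_size equation gives grain_size = 12*temperature + 8.
defect_rate becomes -60*temperature - 37.
Linear in temperature, so extremes are at the endpoints: temperature = 1 gives defect_rate = -97; temperature = 10 gives defect_rate = -637.

-637 to -97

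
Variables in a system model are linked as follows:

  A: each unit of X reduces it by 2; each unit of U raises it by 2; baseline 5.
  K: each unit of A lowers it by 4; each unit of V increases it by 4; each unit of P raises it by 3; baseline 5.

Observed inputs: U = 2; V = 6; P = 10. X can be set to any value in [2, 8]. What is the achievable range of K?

Substituting into the A equation gives A = -2*X + 9.
This gives K = 8*X + 23.
Linear in X, so extremes are at the endpoints: X = 2 gives K = 39; X = 8 gives K = 87.

39 to 87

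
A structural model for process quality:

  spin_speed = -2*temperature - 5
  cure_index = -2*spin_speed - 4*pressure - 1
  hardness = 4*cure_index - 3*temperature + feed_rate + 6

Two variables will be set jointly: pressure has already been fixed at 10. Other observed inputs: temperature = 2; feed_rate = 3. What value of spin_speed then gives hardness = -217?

spin_speed = 7

With pressure held at 10:
Intervening on spin_speed fixes its value directly, overriding its dependence on temperature.
Substituting into the cure_index equation gives cure_index = -2*spin_speed - 41.
Substituting into the hardness equation gives hardness = -8*spin_speed - 161.
Solve -8*spin_speed - 161 = -217: spin_speed = (-217 + 161) / -8 = 7.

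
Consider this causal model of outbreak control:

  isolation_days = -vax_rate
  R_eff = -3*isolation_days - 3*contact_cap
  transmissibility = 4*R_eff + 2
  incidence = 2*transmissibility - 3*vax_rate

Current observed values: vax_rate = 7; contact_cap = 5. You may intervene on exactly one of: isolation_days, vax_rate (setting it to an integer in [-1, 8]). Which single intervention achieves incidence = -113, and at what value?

Intervening on isolation_days: with other inputs at their observed values, incidence = -24*isolation_days - 137. Solving for -113 gives isolation_days = -1, within [-1, 8].
Intervening on vax_rate: incidence = 21*vax_rate - 116. Reaching -113 requires vax_rate = 1/7, not an integer.

set isolation_days = -1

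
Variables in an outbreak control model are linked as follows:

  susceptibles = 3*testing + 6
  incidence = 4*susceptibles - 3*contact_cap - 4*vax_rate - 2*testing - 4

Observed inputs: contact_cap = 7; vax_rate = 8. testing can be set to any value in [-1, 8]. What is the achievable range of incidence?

-43 to 47

Substituting into the incidence equation gives incidence = 10*testing - 33.
Linear in testing, so extremes are at the endpoints: testing = -1 gives incidence = -43; testing = 8 gives incidence = 47.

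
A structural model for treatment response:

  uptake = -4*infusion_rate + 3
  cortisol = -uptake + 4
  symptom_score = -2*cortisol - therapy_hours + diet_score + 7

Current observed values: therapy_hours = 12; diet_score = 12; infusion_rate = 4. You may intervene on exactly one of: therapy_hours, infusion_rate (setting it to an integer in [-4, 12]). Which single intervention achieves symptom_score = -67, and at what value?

Intervening on therapy_hours: symptom_score = -therapy_hours - 15. Reaching -67 requires therapy_hours = 52, outside [-4, 12].
Intervening on infusion_rate: with other inputs at their observed values, symptom_score = -8*infusion_rate + 5. Solving for -67 gives infusion_rate = 9, within [-4, 12].

set infusion_rate = 9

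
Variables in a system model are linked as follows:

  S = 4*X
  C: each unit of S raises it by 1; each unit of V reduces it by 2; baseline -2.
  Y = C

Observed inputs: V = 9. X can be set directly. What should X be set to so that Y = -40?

Substituting into the C equation gives C = 4*X - 20.
Substituting into the Y equation gives Y = 4*X - 20.
Solve 4*X - 20 = -40: X = (-40 + 20) / 4 = -5.

X = -5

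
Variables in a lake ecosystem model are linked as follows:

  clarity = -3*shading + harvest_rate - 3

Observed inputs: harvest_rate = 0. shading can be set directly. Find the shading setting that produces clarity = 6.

shading = -3

Substituting into the clarity equation gives clarity = -3*shading - 3.
Solve -3*shading - 3 = 6: shading = (6 + 3) / -3 = -3.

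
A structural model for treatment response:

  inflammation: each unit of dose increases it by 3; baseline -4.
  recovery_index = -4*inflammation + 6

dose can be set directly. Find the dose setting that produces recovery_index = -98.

dose = 10

Substituting into the recovery_index equation gives recovery_index = -12*dose + 22.
Solve -12*dose + 22 = -98: dose = (-98 - 22) / -12 = 10.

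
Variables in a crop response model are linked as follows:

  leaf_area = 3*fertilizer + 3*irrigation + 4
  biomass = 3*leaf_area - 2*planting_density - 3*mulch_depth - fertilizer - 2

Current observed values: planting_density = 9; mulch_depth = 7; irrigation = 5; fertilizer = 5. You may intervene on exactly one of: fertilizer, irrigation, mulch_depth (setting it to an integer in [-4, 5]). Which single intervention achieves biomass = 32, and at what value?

Intervening on fertilizer: with other inputs at their observed values, biomass = 8*fertilizer + 16. Solving for 32 gives fertilizer = 2, within [-4, 5].
Intervening on irrigation: biomass = 9*irrigation + 11. Reaching 32 requires irrigation = 7/3, not an integer.
Intervening on mulch_depth: biomass = -3*mulch_depth + 77. Reaching 32 requires mulch_depth = 15, outside [-4, 5].

set fertilizer = 2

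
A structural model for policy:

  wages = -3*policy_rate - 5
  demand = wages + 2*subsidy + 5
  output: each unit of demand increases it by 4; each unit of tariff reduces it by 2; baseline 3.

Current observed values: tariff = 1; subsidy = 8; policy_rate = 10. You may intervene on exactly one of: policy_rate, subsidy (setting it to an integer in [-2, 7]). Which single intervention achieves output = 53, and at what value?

Intervening on policy_rate: with other inputs at their observed values, output = -12*policy_rate + 65. Solving for 53 gives policy_rate = 1, within [-2, 7].
Intervening on subsidy: output = 8*subsidy - 119. Reaching 53 requires subsidy = 43/2, not an integer.

set policy_rate = 1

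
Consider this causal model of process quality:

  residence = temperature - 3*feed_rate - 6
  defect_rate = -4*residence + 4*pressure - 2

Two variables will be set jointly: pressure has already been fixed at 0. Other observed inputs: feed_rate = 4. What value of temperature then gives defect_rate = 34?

With pressure held at 0:
Substituting into the residence equation gives residence = temperature - 18.
defect_rate becomes -4*temperature + 70.
Solve -4*temperature + 70 = 34: temperature = (34 - 70) / -4 = 9.

temperature = 9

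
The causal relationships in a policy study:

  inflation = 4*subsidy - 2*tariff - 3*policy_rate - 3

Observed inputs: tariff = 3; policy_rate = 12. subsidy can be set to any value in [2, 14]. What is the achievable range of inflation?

-37 to 11

Substituting into the inflation equation gives inflation = 4*subsidy - 45.
Linear in subsidy, so extremes are at the endpoints: subsidy = 2 gives inflation = -37; subsidy = 14 gives inflation = 11.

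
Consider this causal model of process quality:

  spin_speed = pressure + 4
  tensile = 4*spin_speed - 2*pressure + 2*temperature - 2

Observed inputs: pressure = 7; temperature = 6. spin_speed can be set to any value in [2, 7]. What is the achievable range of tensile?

4 to 24

Intervening on spin_speed fixes its value directly, overriding its dependence on pressure.
Substituting into the tensile equation gives tensile = 4*spin_speed - 4.
Linear in spin_speed, so extremes are at the endpoints: spin_speed = 2 gives tensile = 4; spin_speed = 7 gives tensile = 24.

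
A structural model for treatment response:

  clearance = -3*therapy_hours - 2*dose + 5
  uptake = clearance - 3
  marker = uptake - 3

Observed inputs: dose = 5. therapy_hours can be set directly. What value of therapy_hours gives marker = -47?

Substituting into the clearance equation gives clearance = -3*therapy_hours - 5.
This gives uptake = -3*therapy_hours - 8.
marker becomes -3*therapy_hours - 11.
Solve -3*therapy_hours - 11 = -47: therapy_hours = (-47 + 11) / -3 = 12.

therapy_hours = 12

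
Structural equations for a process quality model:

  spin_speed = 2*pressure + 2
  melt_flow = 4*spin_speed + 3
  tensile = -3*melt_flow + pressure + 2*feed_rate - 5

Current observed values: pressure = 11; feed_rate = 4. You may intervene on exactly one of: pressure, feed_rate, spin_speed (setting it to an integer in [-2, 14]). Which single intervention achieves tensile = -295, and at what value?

Intervening on pressure: tensile = -23*pressure - 30. Reaching -295 requires pressure = 265/23, not an integer.
Intervening on feed_rate: with other inputs at their observed values, tensile = 2*feed_rate - 291. Solving for -295 gives feed_rate = -2, within [-2, 14].
Intervening on spin_speed: tensile = -12*spin_speed + 5. Reaching -295 requires spin_speed = 25, outside [-2, 14].

set feed_rate = -2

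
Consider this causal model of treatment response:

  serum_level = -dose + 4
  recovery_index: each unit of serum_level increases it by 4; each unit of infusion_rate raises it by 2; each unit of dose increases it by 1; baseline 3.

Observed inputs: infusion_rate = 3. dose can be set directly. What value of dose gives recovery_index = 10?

dose = 5

Substituting into the recovery_index equation gives recovery_index = -3*dose + 25.
Solve -3*dose + 25 = 10: dose = (10 - 25) / -3 = 5.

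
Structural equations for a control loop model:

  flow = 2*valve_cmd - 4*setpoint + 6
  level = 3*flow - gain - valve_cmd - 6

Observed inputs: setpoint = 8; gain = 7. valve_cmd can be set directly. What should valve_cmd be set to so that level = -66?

valve_cmd = 5

Substituting into the flow equation gives flow = 2*valve_cmd - 26.
Substituting into the level equation gives level = 5*valve_cmd - 91.
Solve 5*valve_cmd - 91 = -66: valve_cmd = (-66 + 91) / 5 = 5.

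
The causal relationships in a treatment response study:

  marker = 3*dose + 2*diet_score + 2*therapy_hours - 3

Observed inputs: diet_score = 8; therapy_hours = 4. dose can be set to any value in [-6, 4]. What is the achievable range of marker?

3 to 33

Substituting into the marker equation gives marker = 3*dose + 21.
Linear in dose, so extremes are at the endpoints: dose = -6 gives marker = 3; dose = 4 gives marker = 33.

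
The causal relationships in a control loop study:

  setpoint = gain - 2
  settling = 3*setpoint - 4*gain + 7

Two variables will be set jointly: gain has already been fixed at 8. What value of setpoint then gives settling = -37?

setpoint = -4

With gain held at 8:
Intervening on setpoint fixes its value directly, overriding its dependence on gain.
Substituting into the settling equation gives settling = 3*setpoint - 25.
Solve 3*setpoint - 25 = -37: setpoint = (-37 + 25) / 3 = -4.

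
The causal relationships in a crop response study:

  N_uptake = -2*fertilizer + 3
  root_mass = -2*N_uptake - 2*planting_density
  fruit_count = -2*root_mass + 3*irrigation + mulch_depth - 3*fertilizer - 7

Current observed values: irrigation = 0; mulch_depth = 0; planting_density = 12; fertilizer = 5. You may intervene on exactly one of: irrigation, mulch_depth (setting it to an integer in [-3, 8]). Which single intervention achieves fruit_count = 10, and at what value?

Intervening on irrigation: with other inputs at their observed values, fruit_count = 3*irrigation - 2. Solving for 10 gives irrigation = 4, within [-3, 8].
Intervening on mulch_depth: fruit_count = mulch_depth - 2. Reaching 10 requires mulch_depth = 12, outside [-3, 8].

set irrigation = 4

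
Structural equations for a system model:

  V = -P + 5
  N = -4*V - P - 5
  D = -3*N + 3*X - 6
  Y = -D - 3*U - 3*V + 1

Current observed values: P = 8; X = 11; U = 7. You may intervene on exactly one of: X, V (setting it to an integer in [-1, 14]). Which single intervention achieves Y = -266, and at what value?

Intervening on X: Y = -3*X - 8. Reaching -266 requires X = 86, outside [-1, 14].
Intervening on V: with other inputs at their observed values, Y = -15*V - 86. Solving for -266 gives V = 12, within [-1, 14].

set V = 12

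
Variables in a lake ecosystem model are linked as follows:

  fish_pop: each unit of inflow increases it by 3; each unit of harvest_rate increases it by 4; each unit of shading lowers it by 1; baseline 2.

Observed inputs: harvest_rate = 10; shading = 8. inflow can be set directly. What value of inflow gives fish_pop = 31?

Substituting into the fish_pop equation gives fish_pop = 3*inflow + 34.
Solve 3*inflow + 34 = 31: inflow = (31 - 34) / 3 = -1.

inflow = -1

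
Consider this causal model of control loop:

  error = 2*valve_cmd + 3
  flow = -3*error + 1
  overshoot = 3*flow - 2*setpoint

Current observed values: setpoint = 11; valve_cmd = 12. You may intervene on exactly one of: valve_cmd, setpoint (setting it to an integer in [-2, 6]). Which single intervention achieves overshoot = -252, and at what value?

set setpoint = 6

Intervening on valve_cmd: overshoot = -18*valve_cmd - 46. Reaching -252 requires valve_cmd = 103/9, not an integer.
Intervening on setpoint: with other inputs at their observed values, overshoot = -2*setpoint - 240. Solving for -252 gives setpoint = 6, within [-2, 6].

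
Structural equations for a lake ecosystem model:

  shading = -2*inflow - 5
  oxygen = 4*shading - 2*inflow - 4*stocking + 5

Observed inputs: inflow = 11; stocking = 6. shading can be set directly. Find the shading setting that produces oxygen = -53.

Intervening on shading fixes its value directly, overriding its dependence on inflow.
Substituting into the oxygen equation gives oxygen = 4*shading - 41.
Solve 4*shading - 41 = -53: shading = (-53 + 41) / 4 = -3.

shading = -3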